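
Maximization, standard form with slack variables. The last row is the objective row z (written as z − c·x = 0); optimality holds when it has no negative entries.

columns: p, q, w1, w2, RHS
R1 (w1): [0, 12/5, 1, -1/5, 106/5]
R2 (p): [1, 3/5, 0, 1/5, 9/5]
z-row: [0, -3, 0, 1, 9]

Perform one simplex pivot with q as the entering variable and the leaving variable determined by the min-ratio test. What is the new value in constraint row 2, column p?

5/3

Ratio test on column q — row 1: (106/5)/(12/5) = 53/6; row 2: (9/5)/(3/5) = 3. Minimum is 3 at row 2 (p leaves); pivot element 3/5.
Divide row 2 by 3/5; eliminate column q from the other rows.
In the new row 2, the p entry is the old entry divided by the pivot: 1/(3/5) = 5/3.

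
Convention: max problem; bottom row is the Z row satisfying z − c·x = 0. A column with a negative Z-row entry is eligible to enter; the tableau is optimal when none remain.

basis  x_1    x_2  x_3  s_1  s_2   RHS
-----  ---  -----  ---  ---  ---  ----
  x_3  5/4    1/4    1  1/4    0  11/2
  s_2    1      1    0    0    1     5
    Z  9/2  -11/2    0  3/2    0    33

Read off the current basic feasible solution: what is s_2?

s_2 is basic (row 2); its value is the RHS of that row, 5.

5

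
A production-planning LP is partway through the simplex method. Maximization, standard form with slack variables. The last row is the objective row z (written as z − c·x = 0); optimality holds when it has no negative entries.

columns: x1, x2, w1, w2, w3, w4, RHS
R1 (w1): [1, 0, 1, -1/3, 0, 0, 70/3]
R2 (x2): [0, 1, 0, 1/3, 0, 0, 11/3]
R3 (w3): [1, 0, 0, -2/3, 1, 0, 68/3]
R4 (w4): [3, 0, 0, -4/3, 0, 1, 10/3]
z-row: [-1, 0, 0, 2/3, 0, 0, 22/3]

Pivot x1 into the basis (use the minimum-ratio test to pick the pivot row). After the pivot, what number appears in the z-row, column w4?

1/3

Ratio test on column x1 — row 1: (70/3)/1 = 70/3; row 2: entry 0 ≤ 0; row 3: (68/3)/1 = 68/3; row 4: (10/3)/3 = 10/9. Minimum is 10/9 at row 4 (w4 leaves); pivot element 3.
Divide row 4 by 3; eliminate column x1 from the other rows.
z-row update in column w4: 0 − (-1)·(1/3) = 1/3.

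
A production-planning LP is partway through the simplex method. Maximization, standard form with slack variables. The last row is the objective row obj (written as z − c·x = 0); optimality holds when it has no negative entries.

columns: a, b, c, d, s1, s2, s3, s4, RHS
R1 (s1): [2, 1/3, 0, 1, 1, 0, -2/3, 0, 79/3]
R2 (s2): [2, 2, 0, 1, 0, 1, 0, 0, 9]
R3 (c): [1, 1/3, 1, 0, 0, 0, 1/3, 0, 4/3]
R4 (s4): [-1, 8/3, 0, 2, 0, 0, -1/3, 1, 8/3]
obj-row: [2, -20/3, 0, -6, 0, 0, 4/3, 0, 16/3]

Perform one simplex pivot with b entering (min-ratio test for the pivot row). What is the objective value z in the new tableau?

Ratio test on column b — row 1: (79/3)/(1/3) = 79; row 2: 9/2 = 9/2; row 3: (4/3)/(1/3) = 4; row 4: (8/3)/(8/3) = 1. Minimum is 1 at row 4 (s4 leaves); pivot element 8/3.
Pivot on row 4; the obj-row RHS becomes 16/3 − (-20/3)·1 = 12.

12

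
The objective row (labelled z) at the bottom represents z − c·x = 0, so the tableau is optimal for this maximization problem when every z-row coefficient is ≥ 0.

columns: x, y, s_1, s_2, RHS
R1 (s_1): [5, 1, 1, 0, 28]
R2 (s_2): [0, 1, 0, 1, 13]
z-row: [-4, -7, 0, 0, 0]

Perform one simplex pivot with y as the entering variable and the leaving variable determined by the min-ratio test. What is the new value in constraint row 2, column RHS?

Ratio test on column y — row 1: 28/1 = 28; row 2: 13/1 = 13. Minimum is 13 at row 2 (s_2 leaves); pivot element 1.
Divide row 2 by 1; eliminate column y from the other rows.
In the new row 2, the RHS entry is the old entry divided by the pivot: 13/1 = 13.

13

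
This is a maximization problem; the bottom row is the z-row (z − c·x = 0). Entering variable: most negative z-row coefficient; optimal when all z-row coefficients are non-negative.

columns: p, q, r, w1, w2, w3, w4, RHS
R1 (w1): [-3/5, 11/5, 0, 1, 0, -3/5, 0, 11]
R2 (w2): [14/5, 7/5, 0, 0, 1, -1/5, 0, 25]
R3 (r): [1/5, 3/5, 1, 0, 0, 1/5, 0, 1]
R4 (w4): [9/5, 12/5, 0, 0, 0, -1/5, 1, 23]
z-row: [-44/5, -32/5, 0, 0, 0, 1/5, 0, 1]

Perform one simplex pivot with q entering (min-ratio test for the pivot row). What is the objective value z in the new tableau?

35/3

Ratio test on column q — row 1: 11/(11/5) = 5; row 2: 25/(7/5) = 125/7; row 3: 1/(3/5) = 5/3; row 4: 23/(12/5) = 115/12. Minimum is 5/3 at row 3 (r leaves); pivot element 3/5.
Pivot on row 3; the z-row RHS becomes 1 − (-32/5)·(5/3) = 35/3.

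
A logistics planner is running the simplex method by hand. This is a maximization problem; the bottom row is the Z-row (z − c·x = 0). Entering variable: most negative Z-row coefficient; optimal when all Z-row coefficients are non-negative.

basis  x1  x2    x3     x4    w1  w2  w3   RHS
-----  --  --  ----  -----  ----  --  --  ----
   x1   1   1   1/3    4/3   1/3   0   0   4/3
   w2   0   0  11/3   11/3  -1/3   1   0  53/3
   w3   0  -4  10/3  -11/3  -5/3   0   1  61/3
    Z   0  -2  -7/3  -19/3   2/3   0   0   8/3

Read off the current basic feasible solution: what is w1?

w1 is not in the basis, so in the current basic feasible solution w1 = 0.

0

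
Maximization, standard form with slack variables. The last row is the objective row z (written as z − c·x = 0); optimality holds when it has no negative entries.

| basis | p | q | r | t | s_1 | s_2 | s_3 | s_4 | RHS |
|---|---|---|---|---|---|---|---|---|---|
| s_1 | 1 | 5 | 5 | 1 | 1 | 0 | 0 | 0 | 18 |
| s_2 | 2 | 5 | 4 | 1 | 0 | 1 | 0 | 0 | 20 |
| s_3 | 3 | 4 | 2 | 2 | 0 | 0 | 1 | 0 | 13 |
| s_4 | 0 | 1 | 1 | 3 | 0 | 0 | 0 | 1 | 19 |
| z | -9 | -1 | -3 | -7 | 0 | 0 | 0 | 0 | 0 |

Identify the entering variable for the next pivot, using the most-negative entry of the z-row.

p

Negative z-row entries: p: -9, q: -1, r: -3, t: -7.
The most negative is -9 in column p, so p enters.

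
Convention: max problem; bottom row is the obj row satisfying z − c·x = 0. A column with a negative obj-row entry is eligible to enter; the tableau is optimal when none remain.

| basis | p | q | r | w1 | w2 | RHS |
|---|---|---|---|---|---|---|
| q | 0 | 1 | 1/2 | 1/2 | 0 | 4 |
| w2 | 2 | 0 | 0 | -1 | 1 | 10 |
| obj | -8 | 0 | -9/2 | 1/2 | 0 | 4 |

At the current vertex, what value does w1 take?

0

w1 is not in the basis, so in the current basic feasible solution w1 = 0.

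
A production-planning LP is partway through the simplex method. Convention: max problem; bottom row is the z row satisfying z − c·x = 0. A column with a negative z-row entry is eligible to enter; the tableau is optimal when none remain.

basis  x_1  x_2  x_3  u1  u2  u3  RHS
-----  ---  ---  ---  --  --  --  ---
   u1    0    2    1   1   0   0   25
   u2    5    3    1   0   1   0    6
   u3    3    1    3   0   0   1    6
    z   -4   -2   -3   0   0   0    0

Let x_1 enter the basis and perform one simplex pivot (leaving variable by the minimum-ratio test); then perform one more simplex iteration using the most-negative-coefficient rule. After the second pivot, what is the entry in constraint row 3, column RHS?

Ratio test on column x_1 — row 1: entry 0 ≤ 0; row 2: 6/5 = 6/5; row 3: 6/3 = 2. Minimum is 6/5 at row 2 (u2 leaves); pivot element 5.
Divide row 2 by 5; eliminate column x_1 from the other rows.
Second iteration: most negative z-row entry is -11/5 in column x_3, so x_3 enters.
Ratio test on column x_3 — row 1: 25/1 = 25; row 2: (6/5)/(1/5) = 6; row 3: (12/5)/(12/5) = 1. Minimum is 1 at row 3 (u3 leaves); pivot element 12/5.
Divide row 3 by 12/5; eliminate column x_3 from the other rows.
After both pivots, the entry at constraint row 3, column RHS is 1.

1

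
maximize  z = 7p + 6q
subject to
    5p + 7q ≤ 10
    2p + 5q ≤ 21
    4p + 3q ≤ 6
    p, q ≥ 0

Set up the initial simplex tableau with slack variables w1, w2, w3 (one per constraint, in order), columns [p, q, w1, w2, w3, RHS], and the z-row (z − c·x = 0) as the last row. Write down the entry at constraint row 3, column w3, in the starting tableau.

1

Slack w3 belongs to constraint 3; its column is the unit vector e_3, so the entry in row 3 is 1.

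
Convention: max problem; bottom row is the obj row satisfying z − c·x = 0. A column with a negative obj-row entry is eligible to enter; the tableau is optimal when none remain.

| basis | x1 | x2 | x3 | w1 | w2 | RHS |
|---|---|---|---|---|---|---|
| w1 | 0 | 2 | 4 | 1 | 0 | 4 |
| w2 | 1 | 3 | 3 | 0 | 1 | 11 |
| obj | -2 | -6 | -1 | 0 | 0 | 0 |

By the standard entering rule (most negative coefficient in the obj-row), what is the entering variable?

x2

Negative obj-row entries: x1: -2, x2: -6, x3: -1.
The most negative is -6 in column x2, so x2 enters.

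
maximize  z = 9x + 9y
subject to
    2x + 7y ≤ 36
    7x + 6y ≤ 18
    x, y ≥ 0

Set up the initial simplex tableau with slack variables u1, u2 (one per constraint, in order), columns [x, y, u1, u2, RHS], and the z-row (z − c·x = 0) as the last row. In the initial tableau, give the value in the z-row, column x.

-9

The z-row carries the negated objective coefficients: the x entry is -9.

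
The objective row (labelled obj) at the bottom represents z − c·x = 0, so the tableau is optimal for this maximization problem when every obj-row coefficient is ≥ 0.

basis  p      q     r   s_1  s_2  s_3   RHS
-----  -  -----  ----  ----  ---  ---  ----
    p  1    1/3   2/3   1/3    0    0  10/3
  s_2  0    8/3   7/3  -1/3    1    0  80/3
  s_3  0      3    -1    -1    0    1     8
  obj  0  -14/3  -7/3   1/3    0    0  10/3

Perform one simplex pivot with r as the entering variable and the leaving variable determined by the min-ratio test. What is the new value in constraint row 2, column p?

-7/2

Ratio test on column r — row 1: (10/3)/(2/3) = 5; row 2: (80/3)/(7/3) = 80/7; row 3: entry -1 ≤ 0. Minimum is 5 at row 1 (p leaves); pivot element 2/3.
Divide row 1 by 2/3; eliminate column r from the other rows.
Row 2 update in column p: 0 − (7/3)·(3/2) = -7/2.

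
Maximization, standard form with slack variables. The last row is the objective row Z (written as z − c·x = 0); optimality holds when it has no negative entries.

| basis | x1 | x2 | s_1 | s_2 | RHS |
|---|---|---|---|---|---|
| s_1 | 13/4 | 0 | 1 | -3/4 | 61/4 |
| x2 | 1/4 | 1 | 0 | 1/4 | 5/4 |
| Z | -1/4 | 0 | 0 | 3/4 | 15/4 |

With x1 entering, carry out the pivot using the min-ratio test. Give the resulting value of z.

64/13

Ratio test on column x1 — row 1: (61/4)/(13/4) = 61/13; row 2: (5/4)/(1/4) = 5. Minimum is 61/13 at row 1 (s_1 leaves); pivot element 13/4.
Pivot on row 1; the Z-row RHS becomes 15/4 − (-1/4)·(61/13) = 64/13.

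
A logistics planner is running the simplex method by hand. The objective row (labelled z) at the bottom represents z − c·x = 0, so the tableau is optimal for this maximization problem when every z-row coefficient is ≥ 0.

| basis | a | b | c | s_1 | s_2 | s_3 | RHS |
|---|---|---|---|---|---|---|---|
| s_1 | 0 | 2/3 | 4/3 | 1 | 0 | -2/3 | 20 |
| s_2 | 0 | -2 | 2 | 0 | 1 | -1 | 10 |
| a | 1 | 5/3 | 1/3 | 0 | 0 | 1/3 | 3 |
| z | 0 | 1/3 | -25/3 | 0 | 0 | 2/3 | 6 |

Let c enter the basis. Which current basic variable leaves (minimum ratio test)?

s_2

Column c entries and ratios — s_1: 20/(4/3) = 15; s_2: 10/2 = 5; a: 3/(1/3) = 9.
Smallest ratio is 5 in the row of s_2, so s_2 leaves.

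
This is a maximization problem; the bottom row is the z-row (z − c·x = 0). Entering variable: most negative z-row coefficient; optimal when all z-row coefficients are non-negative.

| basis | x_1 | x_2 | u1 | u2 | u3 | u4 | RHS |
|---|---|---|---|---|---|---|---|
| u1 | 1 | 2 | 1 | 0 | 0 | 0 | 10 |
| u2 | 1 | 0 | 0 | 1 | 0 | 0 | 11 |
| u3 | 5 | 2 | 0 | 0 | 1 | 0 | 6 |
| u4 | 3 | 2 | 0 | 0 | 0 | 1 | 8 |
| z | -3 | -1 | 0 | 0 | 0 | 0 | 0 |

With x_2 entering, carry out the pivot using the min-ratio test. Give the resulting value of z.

3

Ratio test on column x_2 — row 1: 10/2 = 5; row 2: entry 0 ≤ 0; row 3: 6/2 = 3; row 4: 8/2 = 4. Minimum is 3 at row 3 (u3 leaves); pivot element 2.
Pivot on row 3; the z-row RHS becomes 0 − (-1)·3 = 3.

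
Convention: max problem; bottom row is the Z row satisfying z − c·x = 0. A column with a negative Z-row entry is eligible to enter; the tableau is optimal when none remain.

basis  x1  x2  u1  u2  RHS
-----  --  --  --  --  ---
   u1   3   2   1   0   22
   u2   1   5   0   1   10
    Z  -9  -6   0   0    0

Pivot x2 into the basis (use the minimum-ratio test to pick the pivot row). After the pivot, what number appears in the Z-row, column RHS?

12

Ratio test on column x2 — row 1: 22/2 = 11; row 2: 10/5 = 2. Minimum is 2 at row 2 (u2 leaves); pivot element 5.
Divide row 2 by 5; eliminate column x2 from the other rows.
Z-row update in column RHS: 0 − (-6)·2 = 12.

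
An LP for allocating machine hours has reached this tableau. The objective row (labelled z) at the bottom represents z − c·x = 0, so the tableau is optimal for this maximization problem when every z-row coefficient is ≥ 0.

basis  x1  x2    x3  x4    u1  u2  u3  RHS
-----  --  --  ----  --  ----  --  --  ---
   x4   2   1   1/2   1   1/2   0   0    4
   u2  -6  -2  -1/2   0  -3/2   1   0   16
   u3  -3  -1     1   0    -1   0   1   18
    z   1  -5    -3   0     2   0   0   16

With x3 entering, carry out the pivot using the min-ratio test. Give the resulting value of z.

40

Ratio test on column x3 — row 1: 4/(1/2) = 8; row 2: entry -1/2 ≤ 0; row 3: 18/1 = 18. Minimum is 8 at row 1 (x4 leaves); pivot element 1/2.
Pivot on row 1; the z-row RHS becomes 16 − (-3)·8 = 40.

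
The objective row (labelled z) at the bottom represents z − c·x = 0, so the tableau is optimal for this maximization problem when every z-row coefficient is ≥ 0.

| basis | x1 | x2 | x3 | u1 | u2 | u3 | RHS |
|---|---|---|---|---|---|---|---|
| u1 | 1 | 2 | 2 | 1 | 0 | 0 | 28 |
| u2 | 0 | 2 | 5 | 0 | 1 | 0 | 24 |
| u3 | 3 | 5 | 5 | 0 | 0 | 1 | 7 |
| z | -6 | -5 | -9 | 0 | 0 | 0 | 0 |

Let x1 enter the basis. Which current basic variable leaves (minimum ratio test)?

Column x1 entries and ratios — u1: 28/1 = 28; u2: 0 ≤ 0, skip; u3: 7/3 = 7/3.
Smallest ratio is 7/3 in the row of u3, so u3 leaves.

u3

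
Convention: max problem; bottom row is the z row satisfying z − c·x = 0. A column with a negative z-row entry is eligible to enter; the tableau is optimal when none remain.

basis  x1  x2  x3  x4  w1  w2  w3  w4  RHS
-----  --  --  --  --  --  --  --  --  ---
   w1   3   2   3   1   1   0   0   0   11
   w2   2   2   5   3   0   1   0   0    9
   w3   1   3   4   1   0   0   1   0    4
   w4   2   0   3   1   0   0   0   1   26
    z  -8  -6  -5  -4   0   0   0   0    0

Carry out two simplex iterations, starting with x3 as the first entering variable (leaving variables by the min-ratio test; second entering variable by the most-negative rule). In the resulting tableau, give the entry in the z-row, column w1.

Ratio test on column x3 — row 1: 11/3 = 11/3; row 2: 9/5 = 9/5; row 3: 4/4 = 1; row 4: 26/3 = 26/3. Minimum is 1 at row 3 (w3 leaves); pivot element 4.
Divide row 3 by 4; eliminate column x3 from the other rows.
Second iteration: most negative z-row entry is -27/4 in column x1, so x1 enters.
Ratio test on column x1 — row 1: 8/(9/4) = 32/9; row 2: 4/(3/4) = 16/3; row 3: 1/(1/4) = 4; row 4: 23/(5/4) = 92/5. Minimum is 32/9 at row 1 (w1 leaves); pivot element 9/4.
Divide row 1 by 9/4; eliminate column x1 from the other rows.
After both pivots, the entry at the z-row, column w1 is 3.

3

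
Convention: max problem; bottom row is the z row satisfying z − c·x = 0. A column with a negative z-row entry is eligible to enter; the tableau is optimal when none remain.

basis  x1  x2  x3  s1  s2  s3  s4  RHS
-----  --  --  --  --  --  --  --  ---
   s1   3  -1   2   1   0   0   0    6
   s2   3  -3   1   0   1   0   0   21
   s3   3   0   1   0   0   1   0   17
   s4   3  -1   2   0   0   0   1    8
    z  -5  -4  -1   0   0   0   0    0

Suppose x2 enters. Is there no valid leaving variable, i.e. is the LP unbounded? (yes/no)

yes

Every constraint-row entry in column x2 is ≤ 0, so increasing x2 is unbounded.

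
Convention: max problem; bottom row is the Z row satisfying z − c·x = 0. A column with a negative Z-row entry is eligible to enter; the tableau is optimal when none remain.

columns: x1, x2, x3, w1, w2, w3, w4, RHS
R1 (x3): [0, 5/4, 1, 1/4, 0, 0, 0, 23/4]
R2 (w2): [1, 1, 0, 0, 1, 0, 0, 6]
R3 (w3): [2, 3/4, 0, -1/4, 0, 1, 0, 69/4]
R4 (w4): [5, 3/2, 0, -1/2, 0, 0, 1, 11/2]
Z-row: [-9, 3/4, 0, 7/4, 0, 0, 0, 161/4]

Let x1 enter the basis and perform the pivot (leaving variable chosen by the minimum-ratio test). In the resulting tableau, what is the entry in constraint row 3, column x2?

Ratio test on column x1 — row 1: entry 0 ≤ 0; row 2: 6/1 = 6; row 3: (69/4)/2 = 69/8; row 4: (11/2)/5 = 11/10. Minimum is 11/10 at row 4 (w4 leaves); pivot element 5.
Divide row 4 by 5; eliminate column x1 from the other rows.
Row 3 update in column x2: 3/4 − 2·(3/10) = 3/20.

3/20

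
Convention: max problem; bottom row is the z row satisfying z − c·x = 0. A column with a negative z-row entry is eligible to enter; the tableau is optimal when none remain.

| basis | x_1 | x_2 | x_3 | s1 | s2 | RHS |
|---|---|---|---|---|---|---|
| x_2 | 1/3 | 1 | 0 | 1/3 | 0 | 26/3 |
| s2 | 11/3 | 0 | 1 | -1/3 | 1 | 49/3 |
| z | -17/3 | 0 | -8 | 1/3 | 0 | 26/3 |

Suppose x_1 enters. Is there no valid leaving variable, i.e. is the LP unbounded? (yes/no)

no

Column x_1 has positive entries in row(s) 1, 2, so the ratio test bounds it — not unbounded.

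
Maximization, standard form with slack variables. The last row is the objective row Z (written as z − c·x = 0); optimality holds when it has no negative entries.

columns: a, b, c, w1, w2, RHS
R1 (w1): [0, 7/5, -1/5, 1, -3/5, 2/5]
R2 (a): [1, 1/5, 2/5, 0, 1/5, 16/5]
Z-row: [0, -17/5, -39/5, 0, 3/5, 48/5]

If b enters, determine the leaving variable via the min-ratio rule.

Column b entries and ratios — w1: (2/5)/(7/5) = 2/7; a: (16/5)/(1/5) = 16.
Smallest ratio is 2/7 in the row of w1, so w1 leaves.

w1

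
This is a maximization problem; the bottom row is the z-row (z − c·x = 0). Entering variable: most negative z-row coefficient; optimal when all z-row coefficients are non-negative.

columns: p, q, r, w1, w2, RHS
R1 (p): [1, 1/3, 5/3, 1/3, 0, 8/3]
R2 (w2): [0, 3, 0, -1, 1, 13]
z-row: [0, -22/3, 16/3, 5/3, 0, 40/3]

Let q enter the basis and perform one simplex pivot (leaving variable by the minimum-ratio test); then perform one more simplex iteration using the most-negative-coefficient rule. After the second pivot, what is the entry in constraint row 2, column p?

Ratio test on column q — row 1: (8/3)/(1/3) = 8; row 2: 13/3 = 13/3. Minimum is 13/3 at row 2 (w2 leaves); pivot element 3.
Divide row 2 by 3; eliminate column q from the other rows.
Second iteration: most negative z-row entry is -7/9 in column w1, so w1 enters.
Ratio test on column w1 — row 1: (11/9)/(4/9) = 11/4; row 2: entry -1/3 ≤ 0. Minimum is 11/4 at row 1 (p leaves); pivot element 4/9.
Divide row 1 by 4/9; eliminate column w1 from the other rows.
After both pivots, the entry at constraint row 2, column p is 3/4.

3/4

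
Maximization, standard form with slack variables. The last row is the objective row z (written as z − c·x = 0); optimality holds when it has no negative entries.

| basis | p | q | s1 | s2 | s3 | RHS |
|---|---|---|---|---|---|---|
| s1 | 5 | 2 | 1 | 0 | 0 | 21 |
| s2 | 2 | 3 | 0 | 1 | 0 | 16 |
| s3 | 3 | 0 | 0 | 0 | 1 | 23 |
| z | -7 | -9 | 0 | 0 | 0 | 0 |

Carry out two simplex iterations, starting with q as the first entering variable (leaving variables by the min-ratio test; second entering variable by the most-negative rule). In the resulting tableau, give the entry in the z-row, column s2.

31/11

Ratio test on column q — row 1: 21/2 = 21/2; row 2: 16/3 = 16/3; row 3: entry 0 ≤ 0. Minimum is 16/3 at row 2 (s2 leaves); pivot element 3.
Divide row 2 by 3; eliminate column q from the other rows.
Second iteration: most negative z-row entry is -1 in column p, so p enters.
Ratio test on column p — row 1: (31/3)/(11/3) = 31/11; row 2: (16/3)/(2/3) = 8; row 3: 23/3 = 23/3. Minimum is 31/11 at row 1 (s1 leaves); pivot element 11/3.
Divide row 1 by 11/3; eliminate column p from the other rows.
After both pivots, the entry at the z-row, column s2 is 31/11.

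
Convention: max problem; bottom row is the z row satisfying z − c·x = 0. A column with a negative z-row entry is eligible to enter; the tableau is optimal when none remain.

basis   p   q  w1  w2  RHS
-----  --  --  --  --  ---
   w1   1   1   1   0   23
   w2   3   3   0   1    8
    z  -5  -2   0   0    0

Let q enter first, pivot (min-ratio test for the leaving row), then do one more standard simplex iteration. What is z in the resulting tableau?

40/3

Ratio test on column q — row 1: 23/1 = 23; row 2: 8/3 = 8/3. Minimum is 8/3 at row 2 (w2 leaves); pivot element 3.
Pivot on row 2; the z-row RHS becomes 0 − (-2)·(8/3) = 16/3.
Next entering variable (most negative z-row entry -3): p.
Ratio test on column p — row 1: entry 0 ≤ 0; row 2: (8/3)/1 = 8/3. Minimum is 8/3 at row 2 (q leaves); pivot element 1.
After the second pivot the z-row RHS is 16/3 − (-3)·(8/3) = 40/3.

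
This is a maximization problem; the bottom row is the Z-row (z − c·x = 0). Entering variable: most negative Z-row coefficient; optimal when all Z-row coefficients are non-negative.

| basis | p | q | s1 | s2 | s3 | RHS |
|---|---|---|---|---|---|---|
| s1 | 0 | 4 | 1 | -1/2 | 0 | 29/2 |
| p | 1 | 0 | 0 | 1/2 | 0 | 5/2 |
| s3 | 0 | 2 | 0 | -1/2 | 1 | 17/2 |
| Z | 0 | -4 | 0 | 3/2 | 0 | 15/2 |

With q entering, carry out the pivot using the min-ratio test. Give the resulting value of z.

22

Ratio test on column q — row 1: (29/2)/4 = 29/8; row 2: entry 0 ≤ 0; row 3: (17/2)/2 = 17/4. Minimum is 29/8 at row 1 (s1 leaves); pivot element 4.
Pivot on row 1; the Z-row RHS becomes 15/2 − (-4)·(29/8) = 22.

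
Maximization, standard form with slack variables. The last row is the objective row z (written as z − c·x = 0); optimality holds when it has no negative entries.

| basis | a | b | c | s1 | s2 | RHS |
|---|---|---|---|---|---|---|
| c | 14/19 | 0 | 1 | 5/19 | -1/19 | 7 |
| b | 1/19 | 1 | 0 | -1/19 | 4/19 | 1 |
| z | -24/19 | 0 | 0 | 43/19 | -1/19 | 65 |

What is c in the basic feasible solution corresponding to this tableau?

7

c is basic (row 1); its value is the RHS of that row, 7.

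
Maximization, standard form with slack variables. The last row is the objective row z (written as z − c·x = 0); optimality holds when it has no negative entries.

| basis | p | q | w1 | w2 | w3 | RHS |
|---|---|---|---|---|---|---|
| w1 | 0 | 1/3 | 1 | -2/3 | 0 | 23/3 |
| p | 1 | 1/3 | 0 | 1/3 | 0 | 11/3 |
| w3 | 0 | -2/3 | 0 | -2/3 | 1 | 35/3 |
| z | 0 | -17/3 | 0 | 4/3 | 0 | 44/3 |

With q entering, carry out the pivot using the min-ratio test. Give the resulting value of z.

Ratio test on column q — row 1: (23/3)/(1/3) = 23; row 2: (11/3)/(1/3) = 11; row 3: entry -2/3 ≤ 0. Minimum is 11 at row 2 (p leaves); pivot element 1/3.
Pivot on row 2; the z-row RHS becomes 44/3 − (-17/3)·11 = 77.

77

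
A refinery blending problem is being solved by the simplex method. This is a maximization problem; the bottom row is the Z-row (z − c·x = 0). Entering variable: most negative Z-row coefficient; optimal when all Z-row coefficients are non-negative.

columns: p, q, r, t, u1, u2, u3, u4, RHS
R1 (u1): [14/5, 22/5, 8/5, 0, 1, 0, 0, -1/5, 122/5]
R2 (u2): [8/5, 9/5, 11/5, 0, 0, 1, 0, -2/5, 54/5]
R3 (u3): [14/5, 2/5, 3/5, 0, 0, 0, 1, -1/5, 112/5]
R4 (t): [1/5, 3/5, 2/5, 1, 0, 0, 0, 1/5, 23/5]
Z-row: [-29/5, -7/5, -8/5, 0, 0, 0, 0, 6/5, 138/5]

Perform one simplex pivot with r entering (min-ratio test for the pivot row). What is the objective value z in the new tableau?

390/11

Ratio test on column r — row 1: (122/5)/(8/5) = 61/4; row 2: (54/5)/(11/5) = 54/11; row 3: (112/5)/(3/5) = 112/3; row 4: (23/5)/(2/5) = 23/2. Minimum is 54/11 at row 2 (u2 leaves); pivot element 11/5.
Pivot on row 2; the Z-row RHS becomes 138/5 − (-8/5)·(54/11) = 390/11.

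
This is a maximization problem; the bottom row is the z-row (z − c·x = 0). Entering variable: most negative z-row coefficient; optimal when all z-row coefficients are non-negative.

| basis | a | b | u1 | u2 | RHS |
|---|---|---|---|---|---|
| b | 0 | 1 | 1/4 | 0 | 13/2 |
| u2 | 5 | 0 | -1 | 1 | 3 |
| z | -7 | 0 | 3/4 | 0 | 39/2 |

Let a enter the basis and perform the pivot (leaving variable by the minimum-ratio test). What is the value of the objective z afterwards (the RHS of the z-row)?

Ratio test on column a — row 1: entry 0 ≤ 0; row 2: 3/5 = 3/5. Minimum is 3/5 at row 2 (u2 leaves); pivot element 5.
Pivot on row 2; the z-row RHS becomes 39/2 − (-7)·(3/5) = 237/10.

237/10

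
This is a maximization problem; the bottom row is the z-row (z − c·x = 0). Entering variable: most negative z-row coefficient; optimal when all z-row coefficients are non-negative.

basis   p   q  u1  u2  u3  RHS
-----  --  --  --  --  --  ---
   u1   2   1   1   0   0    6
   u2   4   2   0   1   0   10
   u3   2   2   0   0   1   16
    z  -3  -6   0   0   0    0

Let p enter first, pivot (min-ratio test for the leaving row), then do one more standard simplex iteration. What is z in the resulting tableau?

Ratio test on column p — row 1: 6/2 = 3; row 2: 10/4 = 5/2; row 3: 16/2 = 8. Minimum is 5/2 at row 2 (u2 leaves); pivot element 4.
Pivot on row 2; the z-row RHS becomes 0 − (-3)·(5/2) = 15/2.
Next entering variable (most negative z-row entry -9/2): q.
Ratio test on column q — row 1: entry 0 ≤ 0; row 2: (5/2)/(1/2) = 5; row 3: 11/1 = 11. Minimum is 5 at row 2 (p leaves); pivot element 1/2.
After the second pivot the z-row RHS is 15/2 − (-9/2)·5 = 30.

30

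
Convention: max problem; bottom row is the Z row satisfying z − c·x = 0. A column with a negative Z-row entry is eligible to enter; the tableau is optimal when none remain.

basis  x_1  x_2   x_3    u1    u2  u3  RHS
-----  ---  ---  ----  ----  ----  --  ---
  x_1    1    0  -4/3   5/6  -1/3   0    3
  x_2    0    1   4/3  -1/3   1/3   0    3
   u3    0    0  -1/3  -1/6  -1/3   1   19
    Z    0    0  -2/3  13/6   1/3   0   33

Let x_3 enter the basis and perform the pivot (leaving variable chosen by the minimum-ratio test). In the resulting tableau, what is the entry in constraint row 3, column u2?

-1/4

Ratio test on column x_3 — row 1: entry -4/3 ≤ 0; row 2: 3/(4/3) = 9/4; row 3: entry -1/3 ≤ 0. Minimum is 9/4 at row 2 (x_2 leaves); pivot element 4/3.
Divide row 2 by 4/3; eliminate column x_3 from the other rows.
Row 3 update in column u2: -1/3 − (-1/3)·(1/4) = -1/4.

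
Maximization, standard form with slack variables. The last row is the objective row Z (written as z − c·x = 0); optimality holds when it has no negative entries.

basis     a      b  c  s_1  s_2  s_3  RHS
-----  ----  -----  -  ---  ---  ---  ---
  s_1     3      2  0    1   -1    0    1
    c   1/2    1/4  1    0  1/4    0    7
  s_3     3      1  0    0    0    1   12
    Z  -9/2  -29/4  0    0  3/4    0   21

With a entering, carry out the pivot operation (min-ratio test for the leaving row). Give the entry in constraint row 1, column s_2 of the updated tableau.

-1/3

Ratio test on column a — row 1: 1/3 = 1/3; row 2: 7/(1/2) = 14; row 3: 12/3 = 4. Minimum is 1/3 at row 1 (s_1 leaves); pivot element 3.
Divide row 1 by 3; eliminate column a from the other rows.
In the new row 1, the s_2 entry is the old entry divided by the pivot: (-1)/3 = -1/3.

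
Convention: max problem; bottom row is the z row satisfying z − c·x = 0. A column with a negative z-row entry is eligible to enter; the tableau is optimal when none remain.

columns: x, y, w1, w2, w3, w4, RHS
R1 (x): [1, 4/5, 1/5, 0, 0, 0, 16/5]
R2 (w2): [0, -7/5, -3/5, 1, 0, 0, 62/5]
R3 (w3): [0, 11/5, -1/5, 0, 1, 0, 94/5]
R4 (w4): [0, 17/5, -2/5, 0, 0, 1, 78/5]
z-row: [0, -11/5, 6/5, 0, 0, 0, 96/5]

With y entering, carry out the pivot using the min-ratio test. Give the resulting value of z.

Ratio test on column y — row 1: (16/5)/(4/5) = 4; row 2: entry -7/5 ≤ 0; row 3: (94/5)/(11/5) = 94/11; row 4: (78/5)/(17/5) = 78/17. Minimum is 4 at row 1 (x leaves); pivot element 4/5.
Pivot on row 1; the z-row RHS becomes 96/5 − (-11/5)·4 = 28.

28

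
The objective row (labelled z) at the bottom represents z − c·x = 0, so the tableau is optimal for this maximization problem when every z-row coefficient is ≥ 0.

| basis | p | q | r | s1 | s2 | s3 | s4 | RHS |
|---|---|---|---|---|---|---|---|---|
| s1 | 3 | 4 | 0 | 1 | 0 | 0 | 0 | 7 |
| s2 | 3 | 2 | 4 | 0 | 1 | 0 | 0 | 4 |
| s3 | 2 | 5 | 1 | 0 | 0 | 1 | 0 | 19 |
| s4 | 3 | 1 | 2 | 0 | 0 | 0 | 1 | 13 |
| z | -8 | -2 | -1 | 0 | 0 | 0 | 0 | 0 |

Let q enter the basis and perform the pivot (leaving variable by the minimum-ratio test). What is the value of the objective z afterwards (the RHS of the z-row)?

7/2

Ratio test on column q — row 1: 7/4 = 7/4; row 2: 4/2 = 2; row 3: 19/5 = 19/5; row 4: 13/1 = 13. Minimum is 7/4 at row 1 (s1 leaves); pivot element 4.
Pivot on row 1; the z-row RHS becomes 0 − (-2)·(7/4) = 7/2.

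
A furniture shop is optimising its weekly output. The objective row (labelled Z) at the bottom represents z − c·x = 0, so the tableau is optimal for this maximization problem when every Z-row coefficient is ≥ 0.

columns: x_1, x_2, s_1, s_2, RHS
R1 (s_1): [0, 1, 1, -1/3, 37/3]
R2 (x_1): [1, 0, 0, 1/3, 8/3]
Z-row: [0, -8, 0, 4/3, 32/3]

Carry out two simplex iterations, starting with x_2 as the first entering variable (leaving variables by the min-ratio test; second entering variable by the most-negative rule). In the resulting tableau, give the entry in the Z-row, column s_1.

8

Ratio test on column x_2 — row 1: (37/3)/1 = 37/3; row 2: entry 0 ≤ 0. Minimum is 37/3 at row 1 (s_1 leaves); pivot element 1.
Divide row 1 by 1; eliminate column x_2 from the other rows.
Second iteration: most negative Z-row entry is -4/3 in column s_2, so s_2 enters.
Ratio test on column s_2 — row 1: entry -1/3 ≤ 0; row 2: (8/3)/(1/3) = 8. Minimum is 8 at row 2 (x_1 leaves); pivot element 1/3.
Divide row 2 by 1/3; eliminate column s_2 from the other rows.
After both pivots, the entry at the Z-row, column s_1 is 8.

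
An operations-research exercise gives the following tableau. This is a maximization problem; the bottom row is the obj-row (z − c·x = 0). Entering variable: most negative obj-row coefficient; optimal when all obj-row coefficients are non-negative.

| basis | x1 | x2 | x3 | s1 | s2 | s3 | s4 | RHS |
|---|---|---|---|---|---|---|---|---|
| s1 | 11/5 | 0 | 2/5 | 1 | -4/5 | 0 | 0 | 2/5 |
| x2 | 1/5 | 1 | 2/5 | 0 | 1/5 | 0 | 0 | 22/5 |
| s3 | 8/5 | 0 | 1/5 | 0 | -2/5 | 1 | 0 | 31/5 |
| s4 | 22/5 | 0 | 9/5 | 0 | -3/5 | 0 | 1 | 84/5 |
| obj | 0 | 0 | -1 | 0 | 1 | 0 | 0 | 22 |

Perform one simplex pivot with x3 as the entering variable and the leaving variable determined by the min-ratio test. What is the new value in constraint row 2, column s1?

Ratio test on column x3 — row 1: (2/5)/(2/5) = 1; row 2: (22/5)/(2/5) = 11; row 3: (31/5)/(1/5) = 31; row 4: (84/5)/(9/5) = 28/3. Minimum is 1 at row 1 (s1 leaves); pivot element 2/5.
Divide row 1 by 2/5; eliminate column x3 from the other rows.
Row 2 update in column s1: 0 − (2/5)·(5/2) = -1.

-1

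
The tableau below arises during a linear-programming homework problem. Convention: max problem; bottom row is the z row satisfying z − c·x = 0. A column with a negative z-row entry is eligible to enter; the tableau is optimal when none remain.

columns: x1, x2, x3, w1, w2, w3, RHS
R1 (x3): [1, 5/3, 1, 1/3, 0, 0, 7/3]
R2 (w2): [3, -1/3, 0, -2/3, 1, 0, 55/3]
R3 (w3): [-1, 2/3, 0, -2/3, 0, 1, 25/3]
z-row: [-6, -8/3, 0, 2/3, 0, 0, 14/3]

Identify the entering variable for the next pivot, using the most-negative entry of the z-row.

x1

Negative z-row entries: x1: -6, x2: -8/3.
The most negative is -6 in column x1, so x1 enters.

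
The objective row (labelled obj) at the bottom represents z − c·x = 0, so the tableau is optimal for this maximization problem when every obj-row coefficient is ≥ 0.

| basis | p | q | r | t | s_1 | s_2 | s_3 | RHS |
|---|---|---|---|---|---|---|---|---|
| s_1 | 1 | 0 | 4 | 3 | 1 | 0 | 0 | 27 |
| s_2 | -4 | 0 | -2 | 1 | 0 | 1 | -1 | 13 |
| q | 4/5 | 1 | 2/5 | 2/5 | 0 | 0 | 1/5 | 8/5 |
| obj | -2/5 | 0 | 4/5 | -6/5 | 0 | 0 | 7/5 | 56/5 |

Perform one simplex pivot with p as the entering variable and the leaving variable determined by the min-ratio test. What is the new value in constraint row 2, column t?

Ratio test on column p — row 1: 27/1 = 27; row 2: entry -4 ≤ 0; row 3: (8/5)/(4/5) = 2. Minimum is 2 at row 3 (q leaves); pivot element 4/5.
Divide row 3 by 4/5; eliminate column p from the other rows.
Row 2 update in column t: 1 − (-4)·(1/2) = 3.

3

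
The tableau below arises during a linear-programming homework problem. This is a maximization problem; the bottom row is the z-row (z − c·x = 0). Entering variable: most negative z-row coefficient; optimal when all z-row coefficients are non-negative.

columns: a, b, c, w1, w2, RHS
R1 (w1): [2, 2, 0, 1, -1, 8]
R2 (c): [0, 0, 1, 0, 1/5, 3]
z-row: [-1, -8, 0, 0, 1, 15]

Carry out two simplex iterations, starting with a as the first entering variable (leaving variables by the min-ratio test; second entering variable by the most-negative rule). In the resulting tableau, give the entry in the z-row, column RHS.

47

Ratio test on column a — row 1: 8/2 = 4; row 2: entry 0 ≤ 0. Minimum is 4 at row 1 (w1 leaves); pivot element 2.
Divide row 1 by 2; eliminate column a from the other rows.
Second iteration: most negative z-row entry is -7 in column b, so b enters.
Ratio test on column b — row 1: 4/1 = 4; row 2: entry 0 ≤ 0. Minimum is 4 at row 1 (a leaves); pivot element 1.
Divide row 1 by 1; eliminate column b from the other rows.
After both pivots, the entry at the z-row, column RHS is 47.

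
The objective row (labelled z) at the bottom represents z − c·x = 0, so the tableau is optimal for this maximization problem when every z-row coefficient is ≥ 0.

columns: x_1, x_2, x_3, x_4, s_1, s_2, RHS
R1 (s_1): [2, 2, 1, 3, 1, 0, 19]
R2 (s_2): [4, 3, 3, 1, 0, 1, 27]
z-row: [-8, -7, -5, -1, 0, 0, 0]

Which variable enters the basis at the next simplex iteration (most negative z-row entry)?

x_1

Negative z-row entries: x_1: -8, x_2: -7, x_3: -5, x_4: -1.
The most negative is -8 in column x_1, so x_1 enters.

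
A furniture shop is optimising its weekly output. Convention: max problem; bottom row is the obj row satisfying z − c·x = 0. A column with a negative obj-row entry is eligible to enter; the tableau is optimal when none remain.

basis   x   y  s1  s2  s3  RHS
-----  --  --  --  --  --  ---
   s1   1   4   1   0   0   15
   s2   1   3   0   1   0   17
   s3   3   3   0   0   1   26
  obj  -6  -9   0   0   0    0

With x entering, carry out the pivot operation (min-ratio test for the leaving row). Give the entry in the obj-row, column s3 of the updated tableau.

2

Ratio test on column x — row 1: 15/1 = 15; row 2: 17/1 = 17; row 3: 26/3 = 26/3. Minimum is 26/3 at row 3 (s3 leaves); pivot element 3.
Divide row 3 by 3; eliminate column x from the other rows.
obj-row update in column s3: 0 − (-6)·(1/3) = 2.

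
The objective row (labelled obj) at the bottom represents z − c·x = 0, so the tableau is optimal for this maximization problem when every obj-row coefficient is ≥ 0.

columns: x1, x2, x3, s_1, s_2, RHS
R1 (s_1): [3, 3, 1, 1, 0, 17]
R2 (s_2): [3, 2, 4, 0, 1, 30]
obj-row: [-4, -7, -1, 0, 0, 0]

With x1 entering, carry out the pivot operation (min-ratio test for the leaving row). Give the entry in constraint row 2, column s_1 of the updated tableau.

-1

Ratio test on column x1 — row 1: 17/3 = 17/3; row 2: 30/3 = 10. Minimum is 17/3 at row 1 (s_1 leaves); pivot element 3.
Divide row 1 by 3; eliminate column x1 from the other rows.
Row 2 update in column s_1: 0 − 3·(1/3) = -1.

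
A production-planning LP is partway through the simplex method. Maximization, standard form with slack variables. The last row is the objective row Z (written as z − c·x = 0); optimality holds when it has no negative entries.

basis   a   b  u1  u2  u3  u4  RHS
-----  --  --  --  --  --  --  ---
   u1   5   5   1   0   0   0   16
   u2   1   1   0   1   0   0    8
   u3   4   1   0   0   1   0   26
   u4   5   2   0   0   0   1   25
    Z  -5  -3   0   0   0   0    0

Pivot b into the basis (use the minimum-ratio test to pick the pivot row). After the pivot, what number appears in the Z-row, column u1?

3/5

Ratio test on column b — row 1: 16/5 = 16/5; row 2: 8/1 = 8; row 3: 26/1 = 26; row 4: 25/2 = 25/2. Minimum is 16/5 at row 1 (u1 leaves); pivot element 5.
Divide row 1 by 5; eliminate column b from the other rows.
Z-row update in column u1: 0 − (-3)·(1/5) = 3/5.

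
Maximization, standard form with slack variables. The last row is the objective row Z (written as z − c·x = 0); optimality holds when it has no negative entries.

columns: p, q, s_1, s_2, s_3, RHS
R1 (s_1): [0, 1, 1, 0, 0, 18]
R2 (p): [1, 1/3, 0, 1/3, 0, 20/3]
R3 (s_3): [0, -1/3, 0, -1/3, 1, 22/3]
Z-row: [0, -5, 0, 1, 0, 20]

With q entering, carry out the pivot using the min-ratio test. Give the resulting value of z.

110

Ratio test on column q — row 1: 18/1 = 18; row 2: (20/3)/(1/3) = 20; row 3: entry -1/3 ≤ 0. Minimum is 18 at row 1 (s_1 leaves); pivot element 1.
Pivot on row 1; the Z-row RHS becomes 20 − (-5)·18 = 110.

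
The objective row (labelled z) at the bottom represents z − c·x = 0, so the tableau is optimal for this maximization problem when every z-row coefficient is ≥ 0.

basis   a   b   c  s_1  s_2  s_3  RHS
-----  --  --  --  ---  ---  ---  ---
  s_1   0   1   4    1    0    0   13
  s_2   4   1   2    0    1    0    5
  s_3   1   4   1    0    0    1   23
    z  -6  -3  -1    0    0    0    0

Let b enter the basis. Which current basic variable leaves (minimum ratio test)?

Column b entries and ratios — s_1: 13/1 = 13; s_2: 5/1 = 5; s_3: 23/4 = 23/4.
Smallest ratio is 5 in the row of s_2, so s_2 leaves.

s_2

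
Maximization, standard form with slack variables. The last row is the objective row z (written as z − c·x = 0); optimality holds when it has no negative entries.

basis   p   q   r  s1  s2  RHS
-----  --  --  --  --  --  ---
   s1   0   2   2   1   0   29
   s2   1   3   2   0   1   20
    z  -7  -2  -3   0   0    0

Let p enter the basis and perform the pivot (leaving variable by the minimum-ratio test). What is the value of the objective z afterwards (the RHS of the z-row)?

Ratio test on column p — row 1: entry 0 ≤ 0; row 2: 20/1 = 20. Minimum is 20 at row 2 (s2 leaves); pivot element 1.
Pivot on row 2; the z-row RHS becomes 0 − (-7)·20 = 140.

140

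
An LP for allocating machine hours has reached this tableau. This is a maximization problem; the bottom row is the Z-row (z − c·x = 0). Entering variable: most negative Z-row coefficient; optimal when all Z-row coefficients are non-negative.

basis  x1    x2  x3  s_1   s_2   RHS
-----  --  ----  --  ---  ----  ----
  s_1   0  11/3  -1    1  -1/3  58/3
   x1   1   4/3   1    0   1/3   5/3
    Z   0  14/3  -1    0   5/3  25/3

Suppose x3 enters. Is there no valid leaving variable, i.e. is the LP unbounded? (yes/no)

Column x3 has positive entries in row(s) 2, so the ratio test bounds it — not unbounded.

no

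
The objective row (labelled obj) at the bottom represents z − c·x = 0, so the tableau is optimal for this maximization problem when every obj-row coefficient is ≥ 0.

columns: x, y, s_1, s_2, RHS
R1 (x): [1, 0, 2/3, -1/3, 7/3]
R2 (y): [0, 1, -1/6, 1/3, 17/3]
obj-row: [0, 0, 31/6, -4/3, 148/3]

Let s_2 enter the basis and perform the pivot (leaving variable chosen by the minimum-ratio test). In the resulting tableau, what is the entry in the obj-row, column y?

Ratio test on column s_2 — row 1: entry -1/3 ≤ 0; row 2: (17/3)/(1/3) = 17. Minimum is 17 at row 2 (y leaves); pivot element 1/3.
Divide row 2 by 1/3; eliminate column s_2 from the other rows.
obj-row update in column y: 0 − (-4/3)·3 = 4.

4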